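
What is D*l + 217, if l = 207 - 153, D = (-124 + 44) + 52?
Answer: -1295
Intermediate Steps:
D = -28 (D = -80 + 52 = -28)
l = 54
D*l + 217 = -28*54 + 217 = -1512 + 217 = -1295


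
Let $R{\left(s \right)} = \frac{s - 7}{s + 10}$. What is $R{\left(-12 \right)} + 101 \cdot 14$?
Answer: $\frac{2847}{2} \approx 1423.5$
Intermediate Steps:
$R{\left(s \right)} = \frac{-7 + s}{10 + s}$
$R{\left(-12 \right)} + 101 \cdot 14 = \frac{-7 - 12}{10 - 12} + 101 \cdot 14 = \frac{1}{-2} \left(-19\right) + 1414 = \left(- \frac{1}{2}\right) \left(-19\right) + 1414 = \frac{19}{2} + 1414 = \frac{2847}{2}$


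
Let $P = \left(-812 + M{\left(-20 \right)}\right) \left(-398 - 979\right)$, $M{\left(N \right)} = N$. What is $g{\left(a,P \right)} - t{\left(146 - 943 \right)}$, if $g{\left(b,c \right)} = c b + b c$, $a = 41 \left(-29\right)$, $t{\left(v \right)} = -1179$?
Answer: $-2724387813$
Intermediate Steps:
$a = -1189$
$P = 1145664$ ($P = \left(-812 - 20\right) \left(-398 - 979\right) = \left(-832\right) \left(-1377\right) = 1145664$)
$g{\left(b,c \right)} = 2 b c$ ($g{\left(b,c \right)} = b c + b c = 2 b c$)
$g{\left(a,P \right)} - t{\left(146 - 943 \right)} = 2 \left(-1189\right) 1145664 - -1179 = -2724388992 + 1179 = -2724387813$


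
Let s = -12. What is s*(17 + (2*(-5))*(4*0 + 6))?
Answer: 516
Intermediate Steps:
s*(17 + (2*(-5))*(4*0 + 6)) = -12*(17 + (2*(-5))*(4*0 + 6)) = -12*(17 - 10*(0 + 6)) = -12*(17 - 10*6) = -12*(17 - 60) = -12*(-43) = 516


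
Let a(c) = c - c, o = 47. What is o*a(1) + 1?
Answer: 1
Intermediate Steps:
a(c) = 0
o*a(1) + 1 = 47*0 + 1 = 0 + 1 = 1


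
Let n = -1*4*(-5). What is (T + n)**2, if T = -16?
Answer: 16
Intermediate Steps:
n = 20 (n = -4*(-5) = 20)
(T + n)**2 = (-16 + 20)**2 = 4**2 = 16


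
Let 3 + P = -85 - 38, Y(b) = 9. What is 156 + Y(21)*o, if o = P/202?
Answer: 15189/101 ≈ 150.39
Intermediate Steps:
P = -126 (P = -3 + (-85 - 38) = -3 - 123 = -126)
o = -63/101 (o = -126/202 = -126*1/202 = -63/101 ≈ -0.62376)
156 + Y(21)*o = 156 + 9*(-63/101) = 156 - 567/101 = 15189/101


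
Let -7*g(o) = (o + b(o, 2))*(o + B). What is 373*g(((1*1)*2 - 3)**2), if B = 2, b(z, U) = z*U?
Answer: -3357/7 ≈ -479.57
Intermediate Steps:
b(z, U) = U*z
g(o) = -3*o*(2 + o)/7 (g(o) = -(o + 2*o)*(o + 2)/7 = -3*o*(2 + o)/7)
373*g(((1*1)*2 - 3)**2) = 373*(3*((1*1)*2 - 3)**2*(-2 - ((1*1)*2 - 3)**2)/7) = 373*(3*(1*2 - 3)**2*(-2 - (1*2 - 3)**2)/7) = 373*(3*(2 - 3)**2*(-2 - (2 - 3)**2)/7) = 373*((3/7)*(-1)**2*(-2 - 1*(-1)**2)) = 373*((3/7)*1*(-2 - 1*1)) = 373*((3/7)*1*(-2 - 1)) = 373*((3/7)*1*(-3)) = 373*(-9/7) = -3357/7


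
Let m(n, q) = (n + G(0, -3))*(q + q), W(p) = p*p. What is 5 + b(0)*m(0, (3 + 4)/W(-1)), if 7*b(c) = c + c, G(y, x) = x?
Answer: 5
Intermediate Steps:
W(p) = p²
b(c) = 2*c/7 (b(c) = (c + c)/7 = (2*c)/7 = 2*c/7)
m(n, q) = 2*q*(-3 + n) (m(n, q) = (n - 3)*(q + q) = (-3 + n)*(2*q) = 2*q*(-3 + n))
5 + b(0)*m(0, (3 + 4)/W(-1)) = 5 + ((2/7)*0)*(2*((3 + 4)/((-1)²))*(-3 + 0)) = 5 + 0*(2*(7/1)*(-3)) = 5 + 0*(2*(7*1)*(-3)) = 5 + 0*(2*7*(-3)) = 5 + 0*(-42) = 5 + 0 = 5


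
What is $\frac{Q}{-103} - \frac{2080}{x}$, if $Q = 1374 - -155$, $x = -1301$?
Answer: $- \frac{1774989}{134003} \approx -13.246$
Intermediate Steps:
$Q = 1529$ ($Q = 1374 + 155 = 1529$)
$\frac{Q}{-103} - \frac{2080}{x} = \frac{1529}{-103} - \frac{2080}{-1301} = 1529 \left(- \frac{1}{103}\right) - - \frac{2080}{1301} = - \frac{1529}{103} + \frac{2080}{1301} = - \frac{1774989}{134003}$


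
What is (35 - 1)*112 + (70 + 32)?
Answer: 3910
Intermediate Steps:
(35 - 1)*112 + (70 + 32) = 34*112 + 102 = 3808 + 102 = 3910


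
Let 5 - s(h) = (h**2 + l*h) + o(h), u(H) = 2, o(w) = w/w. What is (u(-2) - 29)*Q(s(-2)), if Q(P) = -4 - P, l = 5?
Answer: 378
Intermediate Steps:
o(w) = 1
s(h) = 4 - h**2 - 5*h (s(h) = 5 - ((h**2 + 5*h) + 1) = 5 - (1 + h**2 + 5*h) = 5 + (-1 - h**2 - 5*h) = 4 - h**2 - 5*h)
(u(-2) - 29)*Q(s(-2)) = (2 - 29)*(-4 - (4 - 1*(-2)**2 - 5*(-2))) = -27*(-4 - (4 - 1*4 + 10)) = -27*(-4 - (4 - 4 + 10)) = -27*(-4 - 1*10) = -27*(-4 - 10) = -27*(-14) = 378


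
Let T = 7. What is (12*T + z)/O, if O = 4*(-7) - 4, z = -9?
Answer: -75/32 ≈ -2.3438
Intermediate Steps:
O = -32 (O = -28 - 4 = -32)
(12*T + z)/O = (12*7 - 9)/(-32) = (84 - 9)*(-1/32) = 75*(-1/32) = -75/32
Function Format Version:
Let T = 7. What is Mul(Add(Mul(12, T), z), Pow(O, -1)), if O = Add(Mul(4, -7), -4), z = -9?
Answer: Rational(-75, 32) ≈ -2.3438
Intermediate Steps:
O = -32 (O = Add(-28, -4) = -32)
Mul(Add(Mul(12, T), z), Pow(O, -1)) = Mul(Add(Mul(12, 7), -9), Pow(-32, -1)) = Mul(Add(84, -9), Rational(-1, 32)) = Mul(75, Rational(-1, 32)) = Rational(-75, 32)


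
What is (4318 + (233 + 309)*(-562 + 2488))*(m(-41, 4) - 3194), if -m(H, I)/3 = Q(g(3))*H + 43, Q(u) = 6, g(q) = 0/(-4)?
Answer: -2709622850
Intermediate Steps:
g(q) = 0 (g(q) = 0*(-¼) = 0)
m(H, I) = -129 - 18*H (m(H, I) = -3*(6*H + 43) = -3*(43 + 6*H) = -129 - 18*H)
(4318 + (233 + 309)*(-562 + 2488))*(m(-41, 4) - 3194) = (4318 + (233 + 309)*(-562 + 2488))*((-129 - 18*(-41)) - 3194) = (4318 + 542*1926)*((-129 + 738) - 3194) = (4318 + 1043892)*(609 - 3194) = 1048210*(-2585) = -2709622850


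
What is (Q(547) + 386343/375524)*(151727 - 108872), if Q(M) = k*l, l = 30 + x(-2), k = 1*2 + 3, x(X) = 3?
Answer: 7655917185/1076 ≈ 7.1152e+6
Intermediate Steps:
k = 5 (k = 2 + 3 = 5)
l = 33 (l = 30 + 3 = 33)
Q(M) = 165 (Q(M) = 5*33 = 165)
(Q(547) + 386343/375524)*(151727 - 108872) = (165 + 386343/375524)*(151727 - 108872) = (165 + 386343*(1/375524))*42855 = (165 + 1107/1076)*42855 = (178647/1076)*42855 = 7655917185/1076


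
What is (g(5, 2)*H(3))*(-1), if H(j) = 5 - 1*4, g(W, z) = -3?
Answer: 3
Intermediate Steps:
H(j) = 1 (H(j) = 5 - 4 = 1)
(g(5, 2)*H(3))*(-1) = -3*1*(-1) = -3*(-1) = 3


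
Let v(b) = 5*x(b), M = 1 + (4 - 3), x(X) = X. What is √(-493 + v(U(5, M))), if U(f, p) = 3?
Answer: I*√478 ≈ 21.863*I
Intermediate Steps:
M = 2 (M = 1 + 1 = 2)
v(b) = 5*b
√(-493 + v(U(5, M))) = √(-493 + 5*3) = √(-493 + 15) = √(-478) = I*√478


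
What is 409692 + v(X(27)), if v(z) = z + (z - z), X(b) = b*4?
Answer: 409800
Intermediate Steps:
X(b) = 4*b
v(z) = z (v(z) = z + 0 = z)
409692 + v(X(27)) = 409692 + 4*27 = 409692 + 108 = 409800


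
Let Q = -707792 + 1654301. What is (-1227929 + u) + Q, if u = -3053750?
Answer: -3335170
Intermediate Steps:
Q = 946509
(-1227929 + u) + Q = (-1227929 - 3053750) + 946509 = -4281679 + 946509 = -3335170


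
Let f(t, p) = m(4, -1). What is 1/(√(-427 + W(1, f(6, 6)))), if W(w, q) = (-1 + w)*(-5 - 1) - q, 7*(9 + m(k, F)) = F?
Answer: -I*√91/195 ≈ -0.04892*I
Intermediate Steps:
m(k, F) = -9 + F/7
f(t, p) = -64/7 (f(t, p) = -9 + (⅐)*(-1) = -9 - ⅐ = -64/7)
W(w, q) = 6 - q - 6*w (W(w, q) = (-1 + w)*(-6) - q = (6 - 6*w) - q = 6 - q - 6*w)
1/(√(-427 + W(1, f(6, 6)))) = 1/(√(-427 + (6 - 1*(-64/7) - 6*1))) = 1/(√(-427 + (6 + 64/7 - 6))) = 1/(√(-427 + 64/7)) = 1/(√(-2925/7)) = 1/(15*I*√91/7) = -I*√91/195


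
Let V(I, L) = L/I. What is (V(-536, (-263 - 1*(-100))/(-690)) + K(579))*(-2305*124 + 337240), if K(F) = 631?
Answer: 199997127589/6164 ≈ 3.2446e+7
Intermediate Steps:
(V(-536, (-263 - 1*(-100))/(-690)) + K(579))*(-2305*124 + 337240) = (((-263 - 1*(-100))/(-690))/(-536) + 631)*(-2305*124 + 337240) = (((-263 + 100)*(-1/690))*(-1/536) + 631)*(-285820 + 337240) = (-163*(-1/690)*(-1/536) + 631)*51420 = ((163/690)*(-1/536) + 631)*51420 = (-163/369840 + 631)*51420 = (233368877/369840)*51420 = 199997127589/6164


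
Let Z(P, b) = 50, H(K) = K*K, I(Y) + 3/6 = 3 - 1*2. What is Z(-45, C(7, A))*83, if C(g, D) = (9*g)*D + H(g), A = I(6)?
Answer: 4150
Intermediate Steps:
I(Y) = ½ (I(Y) = -½ + (3 - 1*2) = -½ + (3 - 2) = -½ + 1 = ½)
H(K) = K²
A = ½ ≈ 0.50000
C(g, D) = g² + 9*D*g (C(g, D) = (9*g)*D + g² = 9*D*g + g² = g² + 9*D*g)
Z(-45, C(7, A))*83 = 50*83 = 4150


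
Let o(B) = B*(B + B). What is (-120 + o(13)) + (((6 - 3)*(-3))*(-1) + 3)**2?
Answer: 362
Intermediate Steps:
o(B) = 2*B**2 (o(B) = B*(2*B) = 2*B**2)
(-120 + o(13)) + (((6 - 3)*(-3))*(-1) + 3)**2 = (-120 + 2*13**2) + (((6 - 3)*(-3))*(-1) + 3)**2 = (-120 + 2*169) + ((3*(-3))*(-1) + 3)**2 = (-120 + 338) + (-9*(-1) + 3)**2 = 218 + (9 + 3)**2 = 218 + 12**2 = 218 + 144 = 362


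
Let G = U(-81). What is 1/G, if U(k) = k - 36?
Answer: -1/117 ≈ -0.0085470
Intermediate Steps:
U(k) = -36 + k
G = -117 (G = -36 - 81 = -117)
1/G = 1/(-117) = -1/117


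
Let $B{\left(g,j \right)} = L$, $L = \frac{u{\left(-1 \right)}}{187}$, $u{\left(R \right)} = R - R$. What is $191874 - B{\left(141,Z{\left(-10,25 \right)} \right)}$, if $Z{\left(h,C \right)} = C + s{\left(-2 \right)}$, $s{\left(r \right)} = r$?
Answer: $191874$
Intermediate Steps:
$u{\left(R \right)} = 0$
$Z{\left(h,C \right)} = -2 + C$ ($Z{\left(h,C \right)} = C - 2 = -2 + C$)
$L = 0$ ($L = \frac{0}{187} = 0 \cdot \frac{1}{187} = 0$)
$B{\left(g,j \right)} = 0$
$191874 - B{\left(141,Z{\left(-10,25 \right)} \right)} = 191874 - 0 = 191874 + 0 = 191874$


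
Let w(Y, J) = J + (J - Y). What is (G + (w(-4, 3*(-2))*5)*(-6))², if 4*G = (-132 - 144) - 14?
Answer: 112225/4 ≈ 28056.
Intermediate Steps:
w(Y, J) = -Y + 2*J
G = -145/2 (G = ((-132 - 144) - 14)/4 = (-276 - 14)/4 = (¼)*(-290) = -145/2 ≈ -72.500)
(G + (w(-4, 3*(-2))*5)*(-6))² = (-145/2 + ((-1*(-4) + 2*(3*(-2)))*5)*(-6))² = (-145/2 + ((4 + 2*(-6))*5)*(-6))² = (-145/2 + ((4 - 12)*5)*(-6))² = (-145/2 - 8*5*(-6))² = (-145/2 - 40*(-6))² = (-145/2 + 240)² = (335/2)² = 112225/4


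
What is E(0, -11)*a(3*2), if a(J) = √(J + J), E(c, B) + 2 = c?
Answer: -4*√3 ≈ -6.9282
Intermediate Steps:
E(c, B) = -2 + c
a(J) = √2*√J (a(J) = √(2*J) = √2*√J)
E(0, -11)*a(3*2) = (-2 + 0)*(√2*√(3*2)) = -2*√2*√6 = -4*√3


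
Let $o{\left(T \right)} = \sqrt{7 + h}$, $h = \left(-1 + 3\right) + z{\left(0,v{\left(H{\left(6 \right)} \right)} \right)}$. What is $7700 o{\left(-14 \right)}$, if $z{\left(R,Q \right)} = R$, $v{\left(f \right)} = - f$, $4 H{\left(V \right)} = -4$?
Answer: $23100$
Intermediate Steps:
$H{\left(V \right)} = -1$ ($H{\left(V \right)} = \frac{1}{4} \left(-4\right) = -1$)
$h = 2$ ($h = \left(-1 + 3\right) + 0 = 2 + 0 = 2$)
$o{\left(T \right)} = 3$ ($o{\left(T \right)} = \sqrt{7 + 2} = \sqrt{9} = 3$)
$7700 o{\left(-14 \right)} = 7700 \cdot 3 = 23100$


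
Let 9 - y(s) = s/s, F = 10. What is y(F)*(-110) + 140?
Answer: -740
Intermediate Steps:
y(s) = 8 (y(s) = 9 - s/s = 9 - 1*1 = 9 - 1 = 8)
y(F)*(-110) + 140 = 8*(-110) + 140 = -880 + 140 = -740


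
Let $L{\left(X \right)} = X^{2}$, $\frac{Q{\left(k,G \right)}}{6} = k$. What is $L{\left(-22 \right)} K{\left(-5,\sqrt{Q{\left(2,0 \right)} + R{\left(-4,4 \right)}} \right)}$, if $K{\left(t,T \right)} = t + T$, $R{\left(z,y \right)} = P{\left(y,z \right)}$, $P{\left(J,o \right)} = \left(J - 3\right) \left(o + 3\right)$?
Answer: $-2420 + 484 \sqrt{11} \approx -814.75$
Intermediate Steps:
$Q{\left(k,G \right)} = 6 k$
$P{\left(J,o \right)} = \left(-3 + J\right) \left(3 + o\right)$
$R{\left(z,y \right)} = -9 - 3 z + 3 y + y z$
$K{\left(t,T \right)} = T + t$
$L{\left(-22 \right)} K{\left(-5,\sqrt{Q{\left(2,0 \right)} + R{\left(-4,4 \right)}} \right)} = \left(-22\right)^{2} \left(\sqrt{6 \cdot 2 + \left(-9 - -12 + 3 \cdot 4 + 4 \left(-4\right)\right)} - 5\right) = 484 \left(\sqrt{12 + \left(-9 + 12 + 12 - 16\right)} - 5\right) = 484 \left(\sqrt{12 - 1} - 5\right) = 484 \left(\sqrt{11} - 5\right) = 484 \left(-5 + \sqrt{11}\right) = -2420 + 484 \sqrt{11}$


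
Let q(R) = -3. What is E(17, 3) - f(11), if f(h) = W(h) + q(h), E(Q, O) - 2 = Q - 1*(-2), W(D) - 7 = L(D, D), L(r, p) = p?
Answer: 6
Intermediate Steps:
W(D) = 7 + D
E(Q, O) = 4 + Q (E(Q, O) = 2 + (Q - 1*(-2)) = 2 + (Q + 2) = 2 + (2 + Q) = 4 + Q)
f(h) = 4 + h (f(h) = (7 + h) - 3 = 4 + h)
E(17, 3) - f(11) = (4 + 17) - (4 + 11) = 21 - 1*15 = 21 - 15 = 6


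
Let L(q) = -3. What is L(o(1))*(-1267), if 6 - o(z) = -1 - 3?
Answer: 3801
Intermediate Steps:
o(z) = 10 (o(z) = 6 - (-1 - 3) = 6 - 1*(-4) = 6 + 4 = 10)
L(o(1))*(-1267) = -3*(-1267) = 3801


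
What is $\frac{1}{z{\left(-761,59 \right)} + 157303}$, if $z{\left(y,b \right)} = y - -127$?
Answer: $\frac{1}{156669} \approx 6.3829 \cdot 10^{-6}$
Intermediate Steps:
$z{\left(y,b \right)} = 127 + y$ ($z{\left(y,b \right)} = y + 127 = 127 + y$)
$\frac{1}{z{\left(-761,59 \right)} + 157303} = \frac{1}{\left(127 - 761\right) + 157303} = \frac{1}{-634 + 157303} = \frac{1}{156669}$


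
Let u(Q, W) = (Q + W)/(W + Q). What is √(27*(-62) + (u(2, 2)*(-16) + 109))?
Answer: I*√1581 ≈ 39.762*I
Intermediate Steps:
u(Q, W) = 1 (u(Q, W) = (Q + W)/(Q + W) = 1)
√(27*(-62) + (u(2, 2)*(-16) + 109)) = √(27*(-62) + (1*(-16) + 109)) = √(-1674 + (-16 + 109)) = √(-1674 + 93) = √(-1581) = I*√1581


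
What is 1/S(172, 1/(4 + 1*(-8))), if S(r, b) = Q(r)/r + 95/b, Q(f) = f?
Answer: -1/379 ≈ -0.0026385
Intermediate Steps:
S(r, b) = 1 + 95/b (S(r, b) = r/r + 95/b = 1 + 95/b)
1/S(172, 1/(4 + 1*(-8))) = 1/((95 + 1/(4 + 1*(-8)))/(1/(4 + 1*(-8)))) = 1/((95 + 1/(4 - 8))/(1/(4 - 8))) = 1/((95 + 1/(-4))/(1/(-4))) = 1/((95 - ¼)/(-¼)) = 1/(-4*379/4) = 1/(-379) = -1/379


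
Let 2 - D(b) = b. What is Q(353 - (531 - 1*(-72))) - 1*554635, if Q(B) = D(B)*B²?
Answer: 15195365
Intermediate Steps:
D(b) = 2 - b
Q(B) = B²*(2 - B) (Q(B) = (2 - B)*B² = B²*(2 - B))
Q(353 - (531 - 1*(-72))) - 1*554635 = (353 - (531 - 1*(-72)))²*(2 - (353 - (531 - 1*(-72)))) - 1*554635 = (353 - (531 + 72))²*(2 - (353 - (531 + 72))) - 554635 = (353 - 1*603)²*(2 - (353 - 1*603)) - 554635 = (353 - 603)²*(2 - (353 - 603)) - 554635 = (-250)²*(2 - 1*(-250)) - 554635 = 62500*(2 + 250) - 554635 = 62500*252 - 554635 = 15750000 - 554635 = 15195365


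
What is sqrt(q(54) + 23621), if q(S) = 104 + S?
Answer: sqrt(23779) ≈ 154.20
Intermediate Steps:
sqrt(q(54) + 23621) = sqrt((104 + 54) + 23621) = sqrt(158 + 23621) = sqrt(23779)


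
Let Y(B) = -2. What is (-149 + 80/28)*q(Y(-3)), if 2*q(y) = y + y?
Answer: 2046/7 ≈ 292.29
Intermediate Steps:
q(y) = y (q(y) = (y + y)/2 = (2*y)/2 = y)
(-149 + 80/28)*q(Y(-3)) = (-149 + 80/28)*(-2) = (-149 + 80*(1/28))*(-2) = (-149 + 20/7)*(-2) = -1023/7*(-2) = 2046/7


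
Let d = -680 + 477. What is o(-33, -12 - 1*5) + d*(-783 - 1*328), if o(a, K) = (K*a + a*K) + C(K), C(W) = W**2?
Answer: 226944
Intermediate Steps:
d = -203
o(a, K) = K**2 + 2*K*a (o(a, K) = (K*a + a*K) + K**2 = (K*a + K*a) + K**2 = 2*K*a + K**2 = K**2 + 2*K*a)
o(-33, -12 - 1*5) + d*(-783 - 1*328) = (-12 - 1*5)*((-12 - 1*5) + 2*(-33)) - 203*(-783 - 1*328) = (-12 - 5)*((-12 - 5) - 66) - 203*(-783 - 328) = -17*(-17 - 66) - 203*(-1111) = -17*(-83) + 225533 = 1411 + 225533 = 226944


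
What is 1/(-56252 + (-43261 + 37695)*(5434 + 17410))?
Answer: -1/127205956 ≈ -7.8613e-9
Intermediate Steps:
1/(-56252 + (-43261 + 37695)*(5434 + 17410)) = 1/(-56252 - 5566*22844) = 1/(-56252 - 127149704) = 1/(-127205956) = -1/127205956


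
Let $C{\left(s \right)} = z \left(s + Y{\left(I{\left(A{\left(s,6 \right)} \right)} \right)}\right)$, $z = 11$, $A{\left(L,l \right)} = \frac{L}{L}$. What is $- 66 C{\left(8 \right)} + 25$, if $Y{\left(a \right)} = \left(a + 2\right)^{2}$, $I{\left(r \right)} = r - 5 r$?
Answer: $-8687$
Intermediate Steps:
$A{\left(L,l \right)} = 1$
$I{\left(r \right)} = - 4 r$
$Y{\left(a \right)} = \left(2 + a\right)^{2}$
$C{\left(s \right)} = 44 + 11 s$ ($C{\left(s \right)} = 11 \left(s + \left(2 - 4\right)^{2}\right) = 11 \left(s + \left(-2\right)^{2}\right) = 11 \left(s + 4\right) = 11 \left(4 + s\right) = 44 + 11 s$)
$- 66 C{\left(8 \right)} + 25 = - 66 \left(44 + 11 \cdot 8\right) + 25 = - 66 \left(44 + 88\right) + 25 = \left(-66\right) 132 + 25 = -8712 + 25 = -8687$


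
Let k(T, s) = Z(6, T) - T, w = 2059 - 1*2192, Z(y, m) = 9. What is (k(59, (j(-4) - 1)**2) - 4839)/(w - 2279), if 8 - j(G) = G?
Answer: 4889/2412 ≈ 2.0269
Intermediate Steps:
w = -133 (w = 2059 - 2192 = -133)
j(G) = 8 - G
k(T, s) = 9 - T
(k(59, (j(-4) - 1)**2) - 4839)/(w - 2279) = ((9 - 1*59) - 4839)/(-133 - 2279) = ((9 - 59) - 4839)/(-2412) = (-50 - 4839)*(-1/2412) = -4889*(-1/2412) = 4889/2412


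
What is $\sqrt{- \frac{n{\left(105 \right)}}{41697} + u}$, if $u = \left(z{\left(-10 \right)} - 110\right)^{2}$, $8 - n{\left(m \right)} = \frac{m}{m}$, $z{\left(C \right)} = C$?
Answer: $\frac{\sqrt{2781823661969}}{13899} \approx 120.0$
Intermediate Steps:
$n{\left(m \right)} = 7$ ($n{\left(m \right)} = 8 - \frac{m}{m} = 8 - 1 = 7$)
$u = 14400$ ($u = \left(-10 - 110\right)^{2} = \left(-120\right)^{2} = 14400$)
$\sqrt{- \frac{n{\left(105 \right)}}{41697} + u} = \sqrt{- \frac{7}{41697} + 14400} = \sqrt{\frac{600436793}{41697}} = \frac{\sqrt{2781823661969}}{13899}$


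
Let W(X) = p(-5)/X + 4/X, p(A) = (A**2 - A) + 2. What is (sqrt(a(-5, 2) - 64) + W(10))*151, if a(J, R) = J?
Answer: 2718/5 + 151*I*sqrt(69) ≈ 543.6 + 1254.3*I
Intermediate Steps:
p(A) = 2 + A**2 - A
W(X) = 36/X (W(X) = (2 + (-5)**2 - 1*(-5))/X + 4/X = (2 + 25 + 5)/X + 4/X = 32/X + 4/X = 36/X)
(sqrt(a(-5, 2) - 64) + W(10))*151 = (sqrt(-5 - 64) + 36/10)*151 = (sqrt(-69) + 36*(1/10))*151 = (I*sqrt(69) + 18/5)*151 = (18/5 + I*sqrt(69))*151 = 2718/5 + 151*I*sqrt(69)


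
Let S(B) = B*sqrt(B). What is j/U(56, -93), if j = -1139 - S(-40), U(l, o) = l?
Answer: -1139/56 + 10*I*sqrt(10)/7 ≈ -20.339 + 4.5175*I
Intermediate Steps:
S(B) = B**(3/2)
j = -1139 + 80*I*sqrt(10) (j = -1139 - (-40)**(3/2) = -1139 - (-80)*I*sqrt(10) = -1139 + 80*I*sqrt(10) ≈ -1139.0 + 252.98*I)
j/U(56, -93) = (-1139 + 80*I*sqrt(10))/56 = (-1139 + 80*I*sqrt(10))*(1/56) = -1139/56 + 10*I*sqrt(10)/7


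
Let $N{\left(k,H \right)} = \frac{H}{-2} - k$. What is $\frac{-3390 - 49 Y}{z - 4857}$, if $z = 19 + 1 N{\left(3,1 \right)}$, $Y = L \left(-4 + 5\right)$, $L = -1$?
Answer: $\frac{6682}{9683} \approx 0.69007$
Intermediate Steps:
$N{\left(k,H \right)} = - k - \frac{H}{2}$ ($N{\left(k,H \right)} = H \left(- \frac{1}{2}\right) - k = - \frac{H}{2} - k = - k - \frac{H}{2}$)
$Y = -1$ ($Y = - (-4 + 5) = \left(-1\right) 1 = -1$)
$z = \frac{31}{2}$ ($z = 19 + 1 \left(\left(-1\right) 3 - \frac{1}{2}\right) = 19 + 1 \left(-3 - \frac{1}{2}\right) = 19 + 1 \left(- \frac{7}{2}\right) = 19 - \frac{7}{2} = \frac{31}{2} \approx 15.5$)
$\frac{-3390 - 49 Y}{z - 4857} = \frac{-3390 - -49}{\frac{31}{2} - 4857} = \frac{-3390 + 49}{- \frac{9683}{2}} = \left(-3341\right) \left(- \frac{2}{9683}\right) = \frac{6682}{9683}$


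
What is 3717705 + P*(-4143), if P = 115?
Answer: 3241260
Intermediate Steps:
3717705 + P*(-4143) = 3717705 + 115*(-4143) = 3717705 - 476445 = 3241260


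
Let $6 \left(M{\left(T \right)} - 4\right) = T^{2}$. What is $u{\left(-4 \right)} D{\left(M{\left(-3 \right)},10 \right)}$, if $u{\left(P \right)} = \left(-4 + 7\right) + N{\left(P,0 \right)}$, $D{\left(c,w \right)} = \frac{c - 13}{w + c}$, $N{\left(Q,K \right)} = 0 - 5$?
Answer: $\frac{30}{31} \approx 0.96774$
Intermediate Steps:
$N{\left(Q,K \right)} = -5$
$M{\left(T \right)} = 4 + \frac{T^{2}}{6}$
$D{\left(c,w \right)} = \frac{-13 + c}{c + w}$
$u{\left(P \right)} = -2$ ($u{\left(P \right)} = \left(-4 + 7\right) - 5 = 3 - 5 = -2$)
$u{\left(-4 \right)} D{\left(M{\left(-3 \right)},10 \right)} = - 2 \frac{-13 + \left(4 + \frac{\left(-3\right)^{2}}{6}\right)}{\left(4 + \frac{\left(-3\right)^{2}}{6}\right) + 10} = - 2 \frac{-13 + \left(4 + \frac{1}{6} \cdot 9\right)}{\left(4 + \frac{1}{6} \cdot 9\right) + 10} = - 2 \frac{-13 + \left(4 + \frac{3}{2}\right)}{\left(4 + \frac{3}{2}\right) + 10} = - 2 \frac{-13 + \frac{11}{2}}{\frac{11}{2} + 10} = - 2 \frac{1}{\frac{31}{2}} \left(- \frac{15}{2}\right) = - 2 \cdot \frac{2}{31} \left(- \frac{15}{2}\right) = \left(-2\right) \left(- \frac{15}{31}\right) = \frac{30}{31}$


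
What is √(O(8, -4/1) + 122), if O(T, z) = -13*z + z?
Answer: √170 ≈ 13.038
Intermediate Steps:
O(T, z) = -12*z
√(O(8, -4/1) + 122) = √(-(-48)/1 + 122) = √(-(-48) + 122) = √(-12*(-4) + 122) = √(48 + 122) = √170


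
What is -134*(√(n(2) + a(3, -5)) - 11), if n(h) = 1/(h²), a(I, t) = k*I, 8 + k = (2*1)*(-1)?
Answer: 1474 - 67*I*√119 ≈ 1474.0 - 730.88*I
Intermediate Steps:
k = -10 (k = -8 + (2*1)*(-1) = -8 + 2*(-1) = -8 - 2 = -10)
a(I, t) = -10*I
n(h) = h⁻²
-134*(√(n(2) + a(3, -5)) - 11) = -134*(√(2⁻² - 10*3) - 11) = -134*(√(¼ - 30) - 11) = -134*(√(-119/4) - 11) = -134*(I*√119/2 - 11) = -134*(-11 + I*√119/2) = 1474 - 67*I*√119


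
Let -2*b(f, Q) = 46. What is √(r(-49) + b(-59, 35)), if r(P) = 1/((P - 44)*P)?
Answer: I*√9747330/651 ≈ 4.7958*I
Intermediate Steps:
b(f, Q) = -23 (b(f, Q) = -½*46 = -23)
r(P) = 1/(P*(-44 + P)) (r(P) = 1/((-44 + P)*P) = 1/(P*(-44 + P)))
√(r(-49) + b(-59, 35)) = √(1/((-49)*(-44 - 49)) - 23) = √(-1/49/(-93) - 23) = √(-1/49*(-1/93) - 23) = √(1/4557 - 23) = √(-104810/4557) = I*√9747330/651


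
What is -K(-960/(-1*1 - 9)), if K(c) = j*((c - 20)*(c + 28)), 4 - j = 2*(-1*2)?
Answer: -75392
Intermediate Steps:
j = 8 (j = 4 - 2*(-1*2) = 4 - 2*(-2) = 4 - 1*(-4) = 4 + 4 = 8)
K(c) = 8*(-20 + c)*(28 + c) (K(c) = 8*((c - 20)*(c + 28)) = 8*((-20 + c)*(28 + c)) = 8*(-20 + c)*(28 + c))
-K(-960/(-1*1 - 9)) = -(-4480 + 8*(-960/(-1*1 - 9))² + 64*(-960/(-1*1 - 9))) = -(-4480 + 8*(-960/(-1 - 9))² + 64*(-960/(-1 - 9))) = -(-4480 + 8*(-960/(-10))² + 64*(-960/(-10))) = -(-4480 + 8*(-960*(-⅒))² + 64*(-960*(-⅒))) = -(-4480 + 8*96² + 64*96) = -(-4480 + 8*9216 + 6144) = -(-4480 + 73728 + 6144) = -1*75392 = -75392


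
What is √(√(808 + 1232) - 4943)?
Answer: √(-4943 + 2*√510) ≈ 69.984*I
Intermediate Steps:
√(√(808 + 1232) - 4943) = √(√2040 - 4943) = √(2*√510 - 4943) = √(-4943 + 2*√510)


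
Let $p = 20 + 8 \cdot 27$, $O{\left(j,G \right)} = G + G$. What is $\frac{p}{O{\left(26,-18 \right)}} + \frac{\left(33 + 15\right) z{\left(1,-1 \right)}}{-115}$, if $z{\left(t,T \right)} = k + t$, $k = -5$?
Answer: $- \frac{5057}{1035} \approx -4.886$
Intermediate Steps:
$z{\left(t,T \right)} = -5 + t$
$O{\left(j,G \right)} = 2 G$
$p = 236$ ($p = 20 + 216 = 236$)
$\frac{p}{O{\left(26,-18 \right)}} + \frac{\left(33 + 15\right) z{\left(1,-1 \right)}}{-115} = \frac{236}{2 \left(-18\right)} + \frac{\left(33 + 15\right) \left(-5 + 1\right)}{-115} = \frac{236}{-36} + 48 \left(-4\right) \left(- \frac{1}{115}\right) = 236 \left(- \frac{1}{36}\right) - - \frac{192}{115} = - \frac{59}{9} + \frac{192}{115} = - \frac{5057}{1035}$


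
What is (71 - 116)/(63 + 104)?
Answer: -45/167 ≈ -0.26946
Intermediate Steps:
(71 - 116)/(63 + 104) = -45/167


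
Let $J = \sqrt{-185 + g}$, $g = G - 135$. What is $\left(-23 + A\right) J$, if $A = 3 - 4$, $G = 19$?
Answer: $- 24 i \sqrt{301} \approx - 416.38 i$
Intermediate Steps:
$g = -116$ ($g = 19 - 135 = -116$)
$J = i \sqrt{301}$ ($J = \sqrt{-185 - 116} = \sqrt{-301} = i \sqrt{301} \approx 17.349 i$)
$A = -1$ ($A = 3 - 4 = -1$)
$\left(-23 + A\right) J = \left(-23 - 1\right) i \sqrt{301} = - 24 i \sqrt{301}$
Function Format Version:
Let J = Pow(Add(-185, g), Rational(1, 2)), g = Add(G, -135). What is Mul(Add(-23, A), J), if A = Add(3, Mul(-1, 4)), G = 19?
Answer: Mul(-24, I, Pow(301, Rational(1, 2))) ≈ Mul(-416.38, I)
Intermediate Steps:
g = -116 (g = Add(19, -135) = -116)
J = Mul(I, Pow(301, Rational(1, 2))) (J = Pow(Add(-185, -116), Rational(1, 2)) = Pow(-301, Rational(1, 2)) = Mul(I, Pow(301, Rational(1, 2))) ≈ Mul(17.349, I))
A = -1 (A = Add(3, -4) = -1)
Mul(Add(-23, A), J) = Mul(Add(-23, -1), Mul(I, Pow(301, Rational(1, 2)))) = Mul(-24, Mul(I, Pow(301, Rational(1, 2)))) = Mul(-24, I, Pow(301, Rational(1, 2)))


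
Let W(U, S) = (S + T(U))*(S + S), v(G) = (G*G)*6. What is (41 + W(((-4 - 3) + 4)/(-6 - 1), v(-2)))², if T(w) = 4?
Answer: 1918225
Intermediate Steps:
v(G) = 6*G² (v(G) = G²*6 = 6*G²)
W(U, S) = 2*S*(4 + S) (W(U, S) = (S + 4)*(S + S) = (4 + S)*(2*S) = 2*S*(4 + S))
(41 + W(((-4 - 3) + 4)/(-6 - 1), v(-2)))² = (41 + 2*(6*(-2)²)*(4 + 6*(-2)²))² = (41 + 2*(6*4)*(4 + 6*4))² = (41 + 2*24*(4 + 24))² = (41 + 2*24*28)² = (41 + 1344)² = 1385² = 1918225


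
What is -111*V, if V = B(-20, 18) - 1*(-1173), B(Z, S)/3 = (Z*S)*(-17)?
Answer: -2168163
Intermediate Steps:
B(Z, S) = -51*S*Z (B(Z, S) = 3*((Z*S)*(-17)) = 3*((S*Z)*(-17)) = 3*(-17*S*Z) = -51*S*Z)
V = 19533 (V = -51*18*(-20) - 1*(-1173) = 18360 + 1173 = 19533)
-111*V = -111*19533 = -2168163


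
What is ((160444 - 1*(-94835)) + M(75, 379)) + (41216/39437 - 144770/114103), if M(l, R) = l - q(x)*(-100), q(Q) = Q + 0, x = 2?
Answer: 1149961329905852/4499880011 ≈ 2.5555e+5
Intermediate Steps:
q(Q) = Q
M(l, R) = 200 + l (M(l, R) = l - 2*(-100) = l - 1*(-200) = l + 200 = 200 + l)
((160444 - 1*(-94835)) + M(75, 379)) + (41216/39437 - 144770/114103) = ((160444 - 1*(-94835)) + (200 + 75)) + (41216/39437 - 144770/114103) = ((160444 + 94835) + 275) + (41216*(1/39437) - 144770*1/114103) = (255279 + 275) + (41216/39437 - 144770/114103) = 255554 - 1006425242/4499880011 = 1149961329905852/4499880011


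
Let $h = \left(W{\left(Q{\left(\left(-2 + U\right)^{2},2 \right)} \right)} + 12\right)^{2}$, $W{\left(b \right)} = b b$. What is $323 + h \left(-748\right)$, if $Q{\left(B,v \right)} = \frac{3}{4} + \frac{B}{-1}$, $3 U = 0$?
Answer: $- \frac{24349355}{64} \approx -3.8046 \cdot 10^{5}$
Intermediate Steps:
$U = 0$ ($U = \frac{1}{3} \cdot 0 = 0$)
$Q{\left(B,v \right)} = \frac{3}{4} - B$ ($Q{\left(B,v \right)} = 3 \cdot \frac{1}{4} + B \left(-1\right) = \frac{3}{4} - B$)
$W{\left(b \right)} = b^{2}$
$h = \frac{130321}{256}$ ($h = \left(\left(\frac{3}{4} - \left(-2 + 0\right)^{2}\right)^{2} + 12\right)^{2} = \left(\left(\frac{3}{4} - \left(-2\right)^{2}\right)^{2} + 12\right)^{2} = \left(\left(\frac{3}{4} - 4\right)^{2} + 12\right)^{2} = \left(\left(- \frac{13}{4}\right)^{2} + 12\right)^{2} = \left(\frac{169}{16} + 12\right)^{2} = \left(\frac{361}{16}\right)^{2} = \frac{130321}{256} \approx 509.07$)
$323 + h \left(-748\right) = 323 + \frac{130321}{256} \left(-748\right) = 323 - \frac{24370027}{64} = - \frac{24349355}{64}$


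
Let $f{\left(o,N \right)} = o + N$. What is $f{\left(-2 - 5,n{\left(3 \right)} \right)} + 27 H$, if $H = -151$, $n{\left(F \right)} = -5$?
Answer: $-4089$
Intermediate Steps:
$f{\left(o,N \right)} = N + o$
$f{\left(-2 - 5,n{\left(3 \right)} \right)} + 27 H = \left(-5 - 7\right) + 27 \left(-151\right) = \left(-5 - 7\right) - 4077 = -12 - 4077 = -4089$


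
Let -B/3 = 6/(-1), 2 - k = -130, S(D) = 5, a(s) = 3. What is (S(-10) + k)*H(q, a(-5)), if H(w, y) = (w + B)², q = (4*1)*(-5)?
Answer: 548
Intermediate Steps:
k = 132 (k = 2 - 1*(-130) = 2 + 130 = 132)
B = 18 (B = -18/(-1) = -18*(-1) = -3*(-6) = 18)
q = -20 (q = 4*(-5) = -20)
H(w, y) = (18 + w)² (H(w, y) = (w + 18)² = (18 + w)²)
(S(-10) + k)*H(q, a(-5)) = (5 + 132)*(18 - 20)² = 137*(-2)² = 137*4 = 548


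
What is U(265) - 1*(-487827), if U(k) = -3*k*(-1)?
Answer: 488622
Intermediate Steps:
U(k) = 3*k
U(265) - 1*(-487827) = 3*265 - 1*(-487827) = 795 + 487827 = 488622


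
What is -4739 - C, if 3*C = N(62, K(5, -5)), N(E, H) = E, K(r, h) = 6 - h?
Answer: -14279/3 ≈ -4759.7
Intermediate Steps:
C = 62/3 (C = (⅓)*62 = 62/3 ≈ 20.667)
-4739 - C = -4739 - 1*62/3 = -4739 - 62/3 = -14279/3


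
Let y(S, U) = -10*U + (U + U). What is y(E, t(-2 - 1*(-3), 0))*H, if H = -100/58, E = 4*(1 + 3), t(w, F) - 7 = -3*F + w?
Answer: 3200/29 ≈ 110.34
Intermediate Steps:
t(w, F) = 7 + w - 3*F (t(w, F) = 7 + (-3*F + w) = 7 + (w - 3*F) = 7 + w - 3*F)
E = 16 (E = 4*4 = 16)
H = -50/29 (H = -100*1/58 = -50/29 ≈ -1.7241)
y(S, U) = -8*U (y(S, U) = -10*U + 2*U = -8*U)
y(E, t(-2 - 1*(-3), 0))*H = -8*(7 + (-2 - 1*(-3)) - 3*0)*(-50/29) = -8*(7 + (-2 + 3) + 0)*(-50/29) = -8*(7 + 1 + 0)*(-50/29) = -8*8*(-50/29) = -64*(-50/29) = 3200/29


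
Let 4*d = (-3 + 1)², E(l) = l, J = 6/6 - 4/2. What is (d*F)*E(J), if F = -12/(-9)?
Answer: -4/3 ≈ -1.3333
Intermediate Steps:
J = -1 (J = 6*(⅙) - 4*½ = 1 - 2 = -1)
d = 1 (d = (-3 + 1)²/4 = (¼)*(-2)² = (¼)*4 = 1)
F = 4/3 (F = -12*(-⅑) = 4/3 ≈ 1.3333)
(d*F)*E(J) = (1*(4/3))*(-1) = (4/3)*(-1) = -4/3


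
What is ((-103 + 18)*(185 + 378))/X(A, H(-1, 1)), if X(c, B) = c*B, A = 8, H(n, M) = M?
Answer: -47855/8 ≈ -5981.9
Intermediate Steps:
X(c, B) = B*c
((-103 + 18)*(185 + 378))/X(A, H(-1, 1)) = ((-103 + 18)*(185 + 378))/((1*8)) = -85*563/8 = -47855*⅛ = -47855/8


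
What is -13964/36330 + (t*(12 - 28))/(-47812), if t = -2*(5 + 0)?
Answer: -84182446/217126245 ≈ -0.38771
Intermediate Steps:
t = -10 (t = -2*5 = -10)
-13964/36330 + (t*(12 - 28))/(-47812) = -13964/36330 - 10*(12 - 28)/(-47812) = -13964*1/36330 - 10*(-16)*(-1/47812) = -6982/18165 + 160*(-1/47812) = -6982/18165 - 40/11953 = -84182446/217126245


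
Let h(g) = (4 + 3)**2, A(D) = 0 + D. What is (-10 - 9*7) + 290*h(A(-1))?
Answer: 14137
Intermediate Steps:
A(D) = D
h(g) = 49 (h(g) = 7**2 = 49)
(-10 - 9*7) + 290*h(A(-1)) = (-10 - 9*7) + 290*49 = (-10 - 63) + 14210 = -73 + 14210 = 14137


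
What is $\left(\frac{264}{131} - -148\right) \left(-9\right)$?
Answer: $- \frac{176868}{131} \approx -1350.1$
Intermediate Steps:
$\left(\frac{264}{131} - -148\right) \left(-9\right) = \left(264 \cdot \frac{1}{131} + 148\right) \left(-9\right) = \left(\frac{264}{131} + 148\right) \left(-9\right) = \frac{19652}{131} \left(-9\right) = - \frac{176868}{131}$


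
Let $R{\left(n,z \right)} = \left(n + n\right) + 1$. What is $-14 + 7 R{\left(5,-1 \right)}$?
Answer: $63$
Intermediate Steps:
$R{\left(n,z \right)} = 1 + 2 n$ ($R{\left(n,z \right)} = 2 n + 1 = 1 + 2 n$)
$-14 + 7 R{\left(5,-1 \right)} = -14 + 7 \left(1 + 2 \cdot 5\right) = -14 + 7 \left(1 + 10\right) = -14 + 7 \cdot 11 = -14 + 77 = 63$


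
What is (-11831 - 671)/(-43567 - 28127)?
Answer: 893/5121 ≈ 0.17438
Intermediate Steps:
(-11831 - 671)/(-43567 - 28127) = -12502/(-71694) = -12502*(-1/71694) = 893/5121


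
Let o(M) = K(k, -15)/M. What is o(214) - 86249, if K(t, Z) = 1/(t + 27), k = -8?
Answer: -350688433/4066 ≈ -86249.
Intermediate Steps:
K(t, Z) = 1/(27 + t)
o(M) = 1/(19*M) (o(M) = 1/((27 - 8)*M) = 1/(19*M))
o(214) - 86249 = (1/19)/214 - 86249 = (1/19)*(1/214) - 86249 = 1/4066 - 86249 = -350688433/4066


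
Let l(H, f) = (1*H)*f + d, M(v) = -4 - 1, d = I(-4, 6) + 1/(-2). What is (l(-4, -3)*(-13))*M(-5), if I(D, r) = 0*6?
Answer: 1495/2 ≈ 747.50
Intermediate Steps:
I(D, r) = 0
d = -½ (d = 0 + 1/(-2) = 0 - ½ = -½ ≈ -0.50000)
M(v) = -5
l(H, f) = -½ + H*f (l(H, f) = (1*H)*f - ½ = H*f - ½ = -½ + H*f)
(l(-4, -3)*(-13))*M(-5) = ((-½ - 4*(-3))*(-13))*(-5) = ((-½ + 12)*(-13))*(-5) = ((23/2)*(-13))*(-5) = -299/2*(-5) = 1495/2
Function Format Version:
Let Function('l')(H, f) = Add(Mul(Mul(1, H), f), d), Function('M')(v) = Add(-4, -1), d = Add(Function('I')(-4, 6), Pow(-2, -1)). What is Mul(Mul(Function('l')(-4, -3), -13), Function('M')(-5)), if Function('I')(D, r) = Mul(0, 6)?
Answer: Rational(1495, 2) ≈ 747.50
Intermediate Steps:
Function('I')(D, r) = 0
d = Rational(-1, 2) (d = Add(0, Pow(-2, -1)) = Add(0, Rational(-1, 2)) = Rational(-1, 2) ≈ -0.50000)
Function('M')(v) = -5
Function('l')(H, f) = Add(Rational(-1, 2), Mul(H, f)) (Function('l')(H, f) = Add(Mul(Mul(1, H), f), Rational(-1, 2)) = Add(Mul(H, f), Rational(-1, 2)) = Add(Rational(-1, 2), Mul(H, f)))
Mul(Mul(Function('l')(-4, -3), -13), Function('M')(-5)) = Mul(Mul(Add(Rational(-1, 2), Mul(-4, -3)), -13), -5) = Mul(Mul(Add(Rational(-1, 2), 12), -13), -5) = Mul(Mul(Rational(23, 2), -13), -5) = Mul(Rational(-299, 2), -5) = Rational(1495, 2)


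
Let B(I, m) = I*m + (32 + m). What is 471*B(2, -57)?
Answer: -65469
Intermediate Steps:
B(I, m) = 32 + m + I*m
471*B(2, -57) = 471*(32 - 57 + 2*(-57)) = 471*(32 - 57 - 114) = 471*(-139) = -65469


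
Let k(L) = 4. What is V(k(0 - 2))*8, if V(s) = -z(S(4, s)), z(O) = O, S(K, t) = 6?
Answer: -48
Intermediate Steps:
V(s) = -6 (V(s) = -1*6 = -6)
V(k(0 - 2))*8 = -6*8 = -48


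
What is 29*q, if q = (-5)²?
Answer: 725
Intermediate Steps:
q = 25
29*q = 29*25 = 725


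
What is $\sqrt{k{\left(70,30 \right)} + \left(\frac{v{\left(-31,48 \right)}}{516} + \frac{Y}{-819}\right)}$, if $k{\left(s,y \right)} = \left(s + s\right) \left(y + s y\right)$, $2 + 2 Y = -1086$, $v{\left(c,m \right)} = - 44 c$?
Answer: $\frac{\sqrt{41093644688005}}{11739} \approx 546.08$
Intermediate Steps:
$Y = -544$ ($Y = -1 + \frac{1}{2} \left(-1086\right) = -1 - 543 = -544$)
$k{\left(s,y \right)} = 2 s \left(y + s y\right)$
$\sqrt{k{\left(70,30 \right)} + \left(\frac{v{\left(-31,48 \right)}}{516} + \frac{Y}{-819}\right)} = \sqrt{2 \cdot 70 \cdot 30 \left(1 + 70\right) - \left(- \frac{544}{819} - \frac{\left(-44\right) \left(-31\right)}{516}\right)} = \sqrt{2 \cdot 70 \cdot 30 \cdot 71 + \left(1364 \cdot \frac{1}{516} - - \frac{544}{819}\right)} = \sqrt{298200 + \left(\frac{341}{129} + \frac{544}{819}\right)} = \sqrt{298200 + \frac{116485}{35217}} = \sqrt{\frac{10501825885}{35217}} = \frac{\sqrt{41093644688005}}{11739}$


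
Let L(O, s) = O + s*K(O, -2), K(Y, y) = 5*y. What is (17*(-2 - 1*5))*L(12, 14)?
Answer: 15232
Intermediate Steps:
L(O, s) = O - 10*s (L(O, s) = O + s*(5*(-2)) = O + s*(-10) = O - 10*s)
(17*(-2 - 1*5))*L(12, 14) = (17*(-2 - 1*5))*(12 - 10*14) = (17*(-2 - 5))*(12 - 140) = (17*(-7))*(-128) = -119*(-128) = 15232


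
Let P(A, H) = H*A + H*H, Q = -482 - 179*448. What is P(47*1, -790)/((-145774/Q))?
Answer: 23676608890/72887 ≈ 3.2484e+5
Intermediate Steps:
Q = -80674 (Q = -482 - 80192 = -80674)
P(A, H) = H² + A*H (P(A, H) = A*H + H² = H² + A*H)
P(47*1, -790)/((-145774/Q)) = (-790*(47*1 - 790))/((-145774/(-80674))) = (-790*(47 - 790))/((-145774*(-1/80674))) = (-790*(-743))/(72887/40337) = 586970*(40337/72887) = 23676608890/72887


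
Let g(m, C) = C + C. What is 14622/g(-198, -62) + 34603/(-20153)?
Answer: -149483969/1249486 ≈ -119.64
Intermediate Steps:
g(m, C) = 2*C
14622/g(-198, -62) + 34603/(-20153) = 14622/((2*(-62))) + 34603/(-20153) = 14622/(-124) + 34603*(-1/20153) = 14622*(-1/124) - 34603/20153 = -7311/62 - 34603/20153 = -149483969/1249486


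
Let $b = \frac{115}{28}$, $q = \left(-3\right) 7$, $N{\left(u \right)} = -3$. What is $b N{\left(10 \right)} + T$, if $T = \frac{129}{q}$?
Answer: $- \frac{517}{28} \approx -18.464$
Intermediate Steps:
$q = -21$
$T = - \frac{43}{7}$ ($T = \frac{129}{-21} = 129 \left(- \frac{1}{21}\right) = - \frac{43}{7} \approx -6.1429$)
$b = \frac{115}{28}$ ($b = 115 \cdot \frac{1}{28} = \frac{115}{28} \approx 4.1071$)
$b N{\left(10 \right)} + T = \frac{115}{28} \left(-3\right) - \frac{43}{7} = - \frac{345}{28} - \frac{43}{7} = - \frac{517}{28}$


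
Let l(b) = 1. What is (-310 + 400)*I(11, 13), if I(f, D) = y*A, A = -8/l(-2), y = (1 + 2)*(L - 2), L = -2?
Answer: 8640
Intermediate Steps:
y = -12 (y = (1 + 2)*(-2 - 2) = 3*(-4) = -12)
A = -8 (A = -8/1 = -8*1 = -8)
I(f, D) = 96 (I(f, D) = -12*(-8) = 96)
(-310 + 400)*I(11, 13) = (-310 + 400)*96 = 90*96 = 8640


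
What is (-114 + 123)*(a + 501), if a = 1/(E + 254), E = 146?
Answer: 1803609/400 ≈ 4509.0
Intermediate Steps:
a = 1/400 (a = 1/(146 + 254) = 1/400 ≈ 0.0025000)
(-114 + 123)*(a + 501) = (-114 + 123)*(1/400 + 501) = 9*(200401/400) = 1803609/400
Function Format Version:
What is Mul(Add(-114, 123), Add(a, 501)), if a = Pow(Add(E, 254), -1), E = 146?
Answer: Rational(1803609, 400) ≈ 4509.0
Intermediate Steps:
a = Rational(1, 400) (a = Pow(Add(146, 254), -1) = Pow(400, -1) = Rational(1, 400) ≈ 0.0025000)
Mul(Add(-114, 123), Add(a, 501)) = Mul(Add(-114, 123), Add(Rational(1, 400), 501)) = Mul(9, Rational(200401, 400)) = Rational(1803609, 400)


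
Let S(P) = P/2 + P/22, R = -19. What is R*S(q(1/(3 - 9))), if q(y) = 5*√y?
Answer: -95*I*√6/11 ≈ -21.155*I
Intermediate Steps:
S(P) = 6*P/11 (S(P) = P*(½) + P*(1/22) = P/2 + P/22 = 6*P/11)
R*S(q(1/(3 - 9))) = -114*5*√(1/(3 - 9))/11 = -114*5*√(1/(-6))/11 = -114*5*√(-⅙)/11 = -114*5*(I*√6/6)/11 = -114*5*I*√6/6/11 = -95*I*√6/11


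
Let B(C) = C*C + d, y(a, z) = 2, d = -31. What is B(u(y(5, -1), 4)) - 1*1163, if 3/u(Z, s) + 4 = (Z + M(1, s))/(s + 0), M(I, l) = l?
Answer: -29814/25 ≈ -1192.6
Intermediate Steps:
u(Z, s) = 3/(-4 + (Z + s)/s) (u(Z, s) = 3/(-4 + (Z + s)/(s + 0)) = 3/(-4 + (Z + s)/s))
B(C) = -31 + C**2 (B(C) = C*C - 31 = C**2 - 31 = -31 + C**2)
B(u(y(5, -1), 4)) - 1*1163 = (-31 + (3*4/(2 - 3*4))**2) - 1*1163 = (-31 + (3*4/(2 - 12))**2) - 1163 = (-31 + (3*4/(-10))**2) - 1163 = (-31 + (3*4*(-1/10))**2) - 1163 = (-31 + (-6/5)**2) - 1163 = (-31 + 36/25) - 1163 = -739/25 - 1163 = -29814/25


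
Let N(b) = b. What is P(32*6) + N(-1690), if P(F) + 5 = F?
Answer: -1503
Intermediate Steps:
P(F) = -5 + F
P(32*6) + N(-1690) = (-5 + 32*6) - 1690 = (-5 + 192) - 1690 = 187 - 1690 = -1503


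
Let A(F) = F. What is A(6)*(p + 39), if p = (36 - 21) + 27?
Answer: 486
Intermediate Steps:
p = 42 (p = 15 + 27 = 42)
A(6)*(p + 39) = 6*(42 + 39) = 6*81 = 486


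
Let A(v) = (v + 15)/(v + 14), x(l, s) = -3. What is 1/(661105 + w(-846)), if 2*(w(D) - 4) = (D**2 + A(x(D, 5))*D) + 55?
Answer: 22/22407727 ≈ 9.8180e-7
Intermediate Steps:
A(v) = (15 + v)/(14 + v)
w(D) = 63/2 + D**2/2 + 6*D/11 (w(D) = 4 + ((D**2 + ((15 - 3)/(14 - 3))*D) + 55)/2 = 4 + ((D**2 + (12/11)*D) + 55)/2 = 4 + ((D**2 + ((1/11)*12)*D) + 55)/2 = 4 + ((D**2 + 12*D/11) + 55)/2 = 4 + (55 + D**2 + 12*D/11)/2 = 4 + (55/2 + D**2/2 + 6*D/11) = 63/2 + D**2/2 + 6*D/11)
1/(661105 + w(-846)) = 1/(661105 + (63/2 + (1/2)*(-846)**2 + (6/11)*(-846))) = 1/(661105 + (63/2 + (1/2)*715716 - 5076/11)) = 1/(661105 + (63/2 + 357858 - 5076/11)) = 1/(661105 + 7863417/22) = 1/(22407727/22) = 22/22407727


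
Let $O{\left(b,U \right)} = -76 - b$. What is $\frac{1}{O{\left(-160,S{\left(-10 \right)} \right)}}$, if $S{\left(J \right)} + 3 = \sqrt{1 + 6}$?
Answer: $\frac{1}{84} \approx 0.011905$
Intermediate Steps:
$S{\left(J \right)} = -3 + \sqrt{7}$ ($S{\left(J \right)} = -3 + \sqrt{1 + 6} = -3 + \sqrt{7}$)
$\frac{1}{O{\left(-160,S{\left(-10 \right)} \right)}} = \frac{1}{-76 - -160} = \frac{1}{-76 + 160} = \frac{1}{84}$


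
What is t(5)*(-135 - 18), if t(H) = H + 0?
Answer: -765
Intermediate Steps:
t(H) = H
t(5)*(-135 - 18) = 5*(-135 - 18) = 5*(-153) = -765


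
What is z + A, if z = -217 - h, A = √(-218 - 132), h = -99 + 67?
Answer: -185 + 5*I*√14 ≈ -185.0 + 18.708*I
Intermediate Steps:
h = -32
A = 5*I*√14 (A = √(-350) = 5*I*√14 ≈ 18.708*I)
z = -185 (z = -217 - 1*(-32) = -217 + 32 = -185)
z + A = -185 + 5*I*√14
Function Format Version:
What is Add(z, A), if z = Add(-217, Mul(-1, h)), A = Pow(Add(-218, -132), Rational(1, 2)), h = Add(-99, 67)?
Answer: Add(-185, Mul(5, I, Pow(14, Rational(1, 2)))) ≈ Add(-185.00, Mul(18.708, I))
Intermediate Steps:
h = -32
A = Mul(5, I, Pow(14, Rational(1, 2))) (A = Pow(-350, Rational(1, 2)) = Mul(5, I, Pow(14, Rational(1, 2))) ≈ Mul(18.708, I))
z = -185 (z = Add(-217, Mul(-1, -32)) = Add(-217, 32) = -185)
Add(z, A) = Add(-185, Mul(5, I, Pow(14, Rational(1, 2))))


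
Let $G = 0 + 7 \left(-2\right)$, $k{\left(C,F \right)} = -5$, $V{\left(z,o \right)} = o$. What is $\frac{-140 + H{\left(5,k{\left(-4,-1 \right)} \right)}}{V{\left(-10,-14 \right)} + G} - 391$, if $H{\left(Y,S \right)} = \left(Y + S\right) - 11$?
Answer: $- \frac{10797}{28} \approx -385.61$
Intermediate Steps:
$H{\left(Y,S \right)} = -11 + S + Y$ ($H{\left(Y,S \right)} = \left(S + Y\right) - 11 = -11 + S + Y$)
$G = -14$ ($G = 0 - 14 = -14$)
$\frac{-140 + H{\left(5,k{\left(-4,-1 \right)} \right)}}{V{\left(-10,-14 \right)} + G} - 391 = \frac{-140 - 11}{-14 - 14} - 391 = \frac{-140 - 11}{-28} - 391 = \left(-151\right) \left(- \frac{1}{28}\right) - 391 = \frac{151}{28} - 391 = - \frac{10797}{28}$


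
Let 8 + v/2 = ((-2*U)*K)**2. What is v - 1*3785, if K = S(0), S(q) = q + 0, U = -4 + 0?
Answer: -3801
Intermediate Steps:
U = -4
S(q) = q
K = 0
v = -16 (v = -16 + 2*(-2*(-4)*0)**2 = -16 + 2*(8*0)**2 = -16 + 2*0**2 = -16 + 2*0 = -16 + 0 = -16)
v - 1*3785 = -16 - 1*3785 = -16 - 3785 = -3801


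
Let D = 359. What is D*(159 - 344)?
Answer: -66415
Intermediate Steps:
D*(159 - 344) = 359*(159 - 344) = 359*(-185) = -66415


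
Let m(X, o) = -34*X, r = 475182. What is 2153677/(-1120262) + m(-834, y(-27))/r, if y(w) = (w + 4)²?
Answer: -165270399157/88721389614 ≈ -1.8628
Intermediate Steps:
y(w) = (4 + w)²
2153677/(-1120262) + m(-834, y(-27))/r = 2153677/(-1120262) - 34*(-834)/475182 = 2153677*(-1/1120262) + 28356*(1/475182) = -2153677/1120262 + 4726/79197 = -165270399157/88721389614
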